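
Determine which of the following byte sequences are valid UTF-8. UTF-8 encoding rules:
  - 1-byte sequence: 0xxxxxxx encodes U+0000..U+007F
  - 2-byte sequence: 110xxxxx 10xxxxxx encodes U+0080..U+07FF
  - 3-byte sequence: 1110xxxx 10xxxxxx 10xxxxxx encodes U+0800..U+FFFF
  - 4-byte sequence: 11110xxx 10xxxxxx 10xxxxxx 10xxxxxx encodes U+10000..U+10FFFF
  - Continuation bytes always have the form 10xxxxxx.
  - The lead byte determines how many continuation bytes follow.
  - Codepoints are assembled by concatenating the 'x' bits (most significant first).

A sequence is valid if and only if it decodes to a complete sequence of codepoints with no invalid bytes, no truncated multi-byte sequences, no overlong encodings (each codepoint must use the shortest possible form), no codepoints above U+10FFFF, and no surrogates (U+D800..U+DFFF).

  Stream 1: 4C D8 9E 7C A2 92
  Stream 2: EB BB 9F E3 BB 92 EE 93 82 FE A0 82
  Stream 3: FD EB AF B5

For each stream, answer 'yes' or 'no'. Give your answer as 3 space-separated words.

Answer: no no no

Derivation:
Stream 1: error at byte offset 4. INVALID
Stream 2: error at byte offset 9. INVALID
Stream 3: error at byte offset 0. INVALID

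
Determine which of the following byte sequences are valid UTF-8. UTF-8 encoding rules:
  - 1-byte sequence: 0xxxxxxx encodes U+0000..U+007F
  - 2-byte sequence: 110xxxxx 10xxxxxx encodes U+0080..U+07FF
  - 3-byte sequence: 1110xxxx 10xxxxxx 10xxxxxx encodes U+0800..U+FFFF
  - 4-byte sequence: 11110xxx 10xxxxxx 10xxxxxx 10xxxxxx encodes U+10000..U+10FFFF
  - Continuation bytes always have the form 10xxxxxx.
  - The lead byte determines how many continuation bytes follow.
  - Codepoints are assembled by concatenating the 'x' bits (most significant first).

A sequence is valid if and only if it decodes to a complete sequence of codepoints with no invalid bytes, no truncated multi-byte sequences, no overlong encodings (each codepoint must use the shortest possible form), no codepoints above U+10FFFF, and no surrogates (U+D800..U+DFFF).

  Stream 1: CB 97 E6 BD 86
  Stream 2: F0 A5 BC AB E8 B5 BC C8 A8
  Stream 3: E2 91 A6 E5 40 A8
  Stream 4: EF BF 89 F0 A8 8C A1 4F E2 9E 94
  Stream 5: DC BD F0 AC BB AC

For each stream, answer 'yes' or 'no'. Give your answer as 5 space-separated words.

Answer: yes yes no yes yes

Derivation:
Stream 1: decodes cleanly. VALID
Stream 2: decodes cleanly. VALID
Stream 3: error at byte offset 4. INVALID
Stream 4: decodes cleanly. VALID
Stream 5: decodes cleanly. VALID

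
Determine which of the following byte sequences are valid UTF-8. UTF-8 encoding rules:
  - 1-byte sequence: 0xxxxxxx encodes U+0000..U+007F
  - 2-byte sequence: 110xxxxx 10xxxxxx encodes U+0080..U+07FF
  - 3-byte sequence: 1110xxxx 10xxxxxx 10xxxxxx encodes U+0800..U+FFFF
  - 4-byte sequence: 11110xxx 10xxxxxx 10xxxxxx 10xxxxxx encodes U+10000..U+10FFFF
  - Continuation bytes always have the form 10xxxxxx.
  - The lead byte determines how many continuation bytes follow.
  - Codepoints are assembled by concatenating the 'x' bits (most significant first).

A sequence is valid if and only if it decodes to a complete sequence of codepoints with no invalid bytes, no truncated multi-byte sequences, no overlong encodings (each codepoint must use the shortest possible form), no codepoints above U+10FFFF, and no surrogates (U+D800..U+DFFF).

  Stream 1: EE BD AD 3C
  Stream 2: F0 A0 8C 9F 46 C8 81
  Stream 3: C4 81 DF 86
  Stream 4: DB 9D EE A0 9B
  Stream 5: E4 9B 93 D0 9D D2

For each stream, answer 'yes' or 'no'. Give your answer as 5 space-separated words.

Stream 1: decodes cleanly. VALID
Stream 2: decodes cleanly. VALID
Stream 3: decodes cleanly. VALID
Stream 4: decodes cleanly. VALID
Stream 5: error at byte offset 6. INVALID

Answer: yes yes yes yes no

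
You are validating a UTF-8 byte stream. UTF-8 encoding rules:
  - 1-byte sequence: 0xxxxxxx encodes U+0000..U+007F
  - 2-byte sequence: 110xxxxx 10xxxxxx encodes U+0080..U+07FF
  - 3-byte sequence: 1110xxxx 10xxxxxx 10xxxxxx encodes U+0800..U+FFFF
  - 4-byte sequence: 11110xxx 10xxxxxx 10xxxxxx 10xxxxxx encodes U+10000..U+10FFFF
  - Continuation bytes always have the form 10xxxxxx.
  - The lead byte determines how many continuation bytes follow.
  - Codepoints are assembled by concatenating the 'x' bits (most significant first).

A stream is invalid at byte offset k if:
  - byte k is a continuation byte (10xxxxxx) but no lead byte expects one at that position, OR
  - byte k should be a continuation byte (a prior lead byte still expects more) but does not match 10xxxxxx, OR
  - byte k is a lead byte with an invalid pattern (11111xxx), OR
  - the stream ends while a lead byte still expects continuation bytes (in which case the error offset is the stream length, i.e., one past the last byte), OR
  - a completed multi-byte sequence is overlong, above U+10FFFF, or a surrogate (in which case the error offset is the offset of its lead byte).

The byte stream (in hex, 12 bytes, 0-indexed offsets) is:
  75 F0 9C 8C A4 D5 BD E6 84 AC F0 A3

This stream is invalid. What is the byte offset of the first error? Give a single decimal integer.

Answer: 12

Derivation:
Byte[0]=75: 1-byte ASCII. cp=U+0075
Byte[1]=F0: 4-byte lead, need 3 cont bytes. acc=0x0
Byte[2]=9C: continuation. acc=(acc<<6)|0x1C=0x1C
Byte[3]=8C: continuation. acc=(acc<<6)|0x0C=0x70C
Byte[4]=A4: continuation. acc=(acc<<6)|0x24=0x1C324
Completed: cp=U+1C324 (starts at byte 1)
Byte[5]=D5: 2-byte lead, need 1 cont bytes. acc=0x15
Byte[6]=BD: continuation. acc=(acc<<6)|0x3D=0x57D
Completed: cp=U+057D (starts at byte 5)
Byte[7]=E6: 3-byte lead, need 2 cont bytes. acc=0x6
Byte[8]=84: continuation. acc=(acc<<6)|0x04=0x184
Byte[9]=AC: continuation. acc=(acc<<6)|0x2C=0x612C
Completed: cp=U+612C (starts at byte 7)
Byte[10]=F0: 4-byte lead, need 3 cont bytes. acc=0x0
Byte[11]=A3: continuation. acc=(acc<<6)|0x23=0x23
Byte[12]: stream ended, expected continuation. INVALID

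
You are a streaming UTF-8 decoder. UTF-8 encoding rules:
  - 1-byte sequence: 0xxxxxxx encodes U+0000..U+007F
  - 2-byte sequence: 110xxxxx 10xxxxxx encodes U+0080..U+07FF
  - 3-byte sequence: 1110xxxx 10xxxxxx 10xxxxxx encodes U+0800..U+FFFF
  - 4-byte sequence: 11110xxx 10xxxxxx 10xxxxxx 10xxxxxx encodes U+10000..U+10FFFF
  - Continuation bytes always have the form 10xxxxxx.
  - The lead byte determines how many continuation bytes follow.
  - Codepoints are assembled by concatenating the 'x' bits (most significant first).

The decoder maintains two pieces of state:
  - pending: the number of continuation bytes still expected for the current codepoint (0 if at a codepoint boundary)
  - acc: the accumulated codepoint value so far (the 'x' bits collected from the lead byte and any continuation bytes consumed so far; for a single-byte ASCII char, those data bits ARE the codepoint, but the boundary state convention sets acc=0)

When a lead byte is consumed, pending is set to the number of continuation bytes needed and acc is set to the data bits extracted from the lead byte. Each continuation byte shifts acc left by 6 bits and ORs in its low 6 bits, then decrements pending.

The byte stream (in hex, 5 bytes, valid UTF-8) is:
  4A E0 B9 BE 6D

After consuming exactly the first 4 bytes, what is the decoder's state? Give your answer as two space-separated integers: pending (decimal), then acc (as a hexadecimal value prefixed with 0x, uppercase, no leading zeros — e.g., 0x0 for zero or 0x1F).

Byte[0]=4A: 1-byte. pending=0, acc=0x0
Byte[1]=E0: 3-byte lead. pending=2, acc=0x0
Byte[2]=B9: continuation. acc=(acc<<6)|0x39=0x39, pending=1
Byte[3]=BE: continuation. acc=(acc<<6)|0x3E=0xE7E, pending=0

Answer: 0 0xE7E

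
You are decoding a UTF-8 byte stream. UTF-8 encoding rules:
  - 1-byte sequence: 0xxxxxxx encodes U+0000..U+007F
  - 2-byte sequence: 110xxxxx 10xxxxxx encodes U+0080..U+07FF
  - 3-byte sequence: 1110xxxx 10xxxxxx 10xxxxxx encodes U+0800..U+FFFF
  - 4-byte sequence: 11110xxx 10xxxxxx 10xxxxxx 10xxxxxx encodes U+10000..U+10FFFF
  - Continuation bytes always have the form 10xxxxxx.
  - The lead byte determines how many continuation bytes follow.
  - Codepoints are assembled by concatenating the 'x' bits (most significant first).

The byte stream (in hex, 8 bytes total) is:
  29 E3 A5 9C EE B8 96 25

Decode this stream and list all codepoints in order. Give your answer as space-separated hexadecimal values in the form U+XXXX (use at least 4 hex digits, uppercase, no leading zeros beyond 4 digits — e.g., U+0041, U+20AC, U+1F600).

Answer: U+0029 U+395C U+EE16 U+0025

Derivation:
Byte[0]=29: 1-byte ASCII. cp=U+0029
Byte[1]=E3: 3-byte lead, need 2 cont bytes. acc=0x3
Byte[2]=A5: continuation. acc=(acc<<6)|0x25=0xE5
Byte[3]=9C: continuation. acc=(acc<<6)|0x1C=0x395C
Completed: cp=U+395C (starts at byte 1)
Byte[4]=EE: 3-byte lead, need 2 cont bytes. acc=0xE
Byte[5]=B8: continuation. acc=(acc<<6)|0x38=0x3B8
Byte[6]=96: continuation. acc=(acc<<6)|0x16=0xEE16
Completed: cp=U+EE16 (starts at byte 4)
Byte[7]=25: 1-byte ASCII. cp=U+0025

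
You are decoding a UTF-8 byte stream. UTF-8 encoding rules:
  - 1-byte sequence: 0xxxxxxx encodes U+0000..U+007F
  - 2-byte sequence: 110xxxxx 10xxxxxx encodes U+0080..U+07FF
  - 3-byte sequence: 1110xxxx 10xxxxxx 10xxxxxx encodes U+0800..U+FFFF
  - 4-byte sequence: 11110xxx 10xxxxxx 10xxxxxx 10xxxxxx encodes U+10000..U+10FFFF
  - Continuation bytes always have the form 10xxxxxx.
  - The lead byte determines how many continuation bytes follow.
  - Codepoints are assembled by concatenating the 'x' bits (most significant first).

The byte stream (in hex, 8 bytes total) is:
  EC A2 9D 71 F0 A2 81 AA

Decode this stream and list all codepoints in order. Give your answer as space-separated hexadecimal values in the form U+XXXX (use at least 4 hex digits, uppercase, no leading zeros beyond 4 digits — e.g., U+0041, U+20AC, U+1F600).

Answer: U+C89D U+0071 U+2206A

Derivation:
Byte[0]=EC: 3-byte lead, need 2 cont bytes. acc=0xC
Byte[1]=A2: continuation. acc=(acc<<6)|0x22=0x322
Byte[2]=9D: continuation. acc=(acc<<6)|0x1D=0xC89D
Completed: cp=U+C89D (starts at byte 0)
Byte[3]=71: 1-byte ASCII. cp=U+0071
Byte[4]=F0: 4-byte lead, need 3 cont bytes. acc=0x0
Byte[5]=A2: continuation. acc=(acc<<6)|0x22=0x22
Byte[6]=81: continuation. acc=(acc<<6)|0x01=0x881
Byte[7]=AA: continuation. acc=(acc<<6)|0x2A=0x2206A
Completed: cp=U+2206A (starts at byte 4)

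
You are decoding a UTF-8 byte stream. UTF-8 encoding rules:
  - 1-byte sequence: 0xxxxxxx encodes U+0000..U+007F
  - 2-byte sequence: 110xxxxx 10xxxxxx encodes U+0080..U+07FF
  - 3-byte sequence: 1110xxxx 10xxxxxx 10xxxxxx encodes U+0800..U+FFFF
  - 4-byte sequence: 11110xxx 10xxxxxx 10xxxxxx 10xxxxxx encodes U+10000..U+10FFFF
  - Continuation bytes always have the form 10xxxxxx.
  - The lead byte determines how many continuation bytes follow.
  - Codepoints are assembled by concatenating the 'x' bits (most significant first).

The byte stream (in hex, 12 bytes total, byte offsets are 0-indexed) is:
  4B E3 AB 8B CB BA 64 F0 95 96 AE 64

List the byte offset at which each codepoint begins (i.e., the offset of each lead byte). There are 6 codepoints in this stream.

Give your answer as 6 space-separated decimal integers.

Answer: 0 1 4 6 7 11

Derivation:
Byte[0]=4B: 1-byte ASCII. cp=U+004B
Byte[1]=E3: 3-byte lead, need 2 cont bytes. acc=0x3
Byte[2]=AB: continuation. acc=(acc<<6)|0x2B=0xEB
Byte[3]=8B: continuation. acc=(acc<<6)|0x0B=0x3ACB
Completed: cp=U+3ACB (starts at byte 1)
Byte[4]=CB: 2-byte lead, need 1 cont bytes. acc=0xB
Byte[5]=BA: continuation. acc=(acc<<6)|0x3A=0x2FA
Completed: cp=U+02FA (starts at byte 4)
Byte[6]=64: 1-byte ASCII. cp=U+0064
Byte[7]=F0: 4-byte lead, need 3 cont bytes. acc=0x0
Byte[8]=95: continuation. acc=(acc<<6)|0x15=0x15
Byte[9]=96: continuation. acc=(acc<<6)|0x16=0x556
Byte[10]=AE: continuation. acc=(acc<<6)|0x2E=0x155AE
Completed: cp=U+155AE (starts at byte 7)
Byte[11]=64: 1-byte ASCII. cp=U+0064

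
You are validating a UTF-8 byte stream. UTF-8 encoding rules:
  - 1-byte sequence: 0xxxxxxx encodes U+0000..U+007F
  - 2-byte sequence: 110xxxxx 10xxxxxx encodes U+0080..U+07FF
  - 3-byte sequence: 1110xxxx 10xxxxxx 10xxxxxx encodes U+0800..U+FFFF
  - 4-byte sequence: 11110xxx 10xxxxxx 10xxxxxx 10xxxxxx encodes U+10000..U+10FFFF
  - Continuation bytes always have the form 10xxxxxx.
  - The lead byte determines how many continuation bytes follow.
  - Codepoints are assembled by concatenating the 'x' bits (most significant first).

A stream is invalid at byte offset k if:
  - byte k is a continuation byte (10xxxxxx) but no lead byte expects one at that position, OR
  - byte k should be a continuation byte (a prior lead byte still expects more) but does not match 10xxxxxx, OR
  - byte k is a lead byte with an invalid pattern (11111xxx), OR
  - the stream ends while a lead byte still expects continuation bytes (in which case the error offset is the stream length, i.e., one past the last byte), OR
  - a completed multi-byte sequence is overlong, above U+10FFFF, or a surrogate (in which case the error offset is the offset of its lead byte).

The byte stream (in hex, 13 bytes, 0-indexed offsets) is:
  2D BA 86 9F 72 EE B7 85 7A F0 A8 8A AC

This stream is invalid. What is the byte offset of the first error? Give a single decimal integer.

Answer: 1

Derivation:
Byte[0]=2D: 1-byte ASCII. cp=U+002D
Byte[1]=BA: INVALID lead byte (not 0xxx/110x/1110/11110)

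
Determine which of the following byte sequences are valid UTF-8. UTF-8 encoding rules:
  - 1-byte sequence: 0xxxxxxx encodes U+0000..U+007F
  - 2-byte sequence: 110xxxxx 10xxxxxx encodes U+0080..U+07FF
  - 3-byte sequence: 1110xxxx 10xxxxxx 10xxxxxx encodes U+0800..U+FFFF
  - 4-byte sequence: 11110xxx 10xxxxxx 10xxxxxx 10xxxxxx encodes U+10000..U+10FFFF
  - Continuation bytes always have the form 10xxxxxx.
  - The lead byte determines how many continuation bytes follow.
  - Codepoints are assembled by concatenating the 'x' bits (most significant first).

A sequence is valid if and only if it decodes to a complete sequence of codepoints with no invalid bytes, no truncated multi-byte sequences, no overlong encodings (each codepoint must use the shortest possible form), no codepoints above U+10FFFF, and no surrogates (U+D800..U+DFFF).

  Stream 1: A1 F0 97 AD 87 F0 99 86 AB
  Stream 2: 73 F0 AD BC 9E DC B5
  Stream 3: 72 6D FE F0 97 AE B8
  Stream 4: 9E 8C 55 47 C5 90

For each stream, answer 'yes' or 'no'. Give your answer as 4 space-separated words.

Answer: no yes no no

Derivation:
Stream 1: error at byte offset 0. INVALID
Stream 2: decodes cleanly. VALID
Stream 3: error at byte offset 2. INVALID
Stream 4: error at byte offset 0. INVALID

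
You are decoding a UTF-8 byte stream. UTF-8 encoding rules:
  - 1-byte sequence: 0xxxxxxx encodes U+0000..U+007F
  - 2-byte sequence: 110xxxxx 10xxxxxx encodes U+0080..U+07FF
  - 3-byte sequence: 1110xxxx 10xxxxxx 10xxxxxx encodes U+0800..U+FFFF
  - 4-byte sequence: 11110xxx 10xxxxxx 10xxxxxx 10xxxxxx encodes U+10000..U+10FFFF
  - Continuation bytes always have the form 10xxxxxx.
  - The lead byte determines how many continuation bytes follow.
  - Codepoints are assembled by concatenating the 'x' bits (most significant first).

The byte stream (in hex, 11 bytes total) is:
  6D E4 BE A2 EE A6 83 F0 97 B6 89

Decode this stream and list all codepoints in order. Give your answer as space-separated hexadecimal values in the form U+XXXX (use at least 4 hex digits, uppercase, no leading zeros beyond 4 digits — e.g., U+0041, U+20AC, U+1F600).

Byte[0]=6D: 1-byte ASCII. cp=U+006D
Byte[1]=E4: 3-byte lead, need 2 cont bytes. acc=0x4
Byte[2]=BE: continuation. acc=(acc<<6)|0x3E=0x13E
Byte[3]=A2: continuation. acc=(acc<<6)|0x22=0x4FA2
Completed: cp=U+4FA2 (starts at byte 1)
Byte[4]=EE: 3-byte lead, need 2 cont bytes. acc=0xE
Byte[5]=A6: continuation. acc=(acc<<6)|0x26=0x3A6
Byte[6]=83: continuation. acc=(acc<<6)|0x03=0xE983
Completed: cp=U+E983 (starts at byte 4)
Byte[7]=F0: 4-byte lead, need 3 cont bytes. acc=0x0
Byte[8]=97: continuation. acc=(acc<<6)|0x17=0x17
Byte[9]=B6: continuation. acc=(acc<<6)|0x36=0x5F6
Byte[10]=89: continuation. acc=(acc<<6)|0x09=0x17D89
Completed: cp=U+17D89 (starts at byte 7)

Answer: U+006D U+4FA2 U+E983 U+17D89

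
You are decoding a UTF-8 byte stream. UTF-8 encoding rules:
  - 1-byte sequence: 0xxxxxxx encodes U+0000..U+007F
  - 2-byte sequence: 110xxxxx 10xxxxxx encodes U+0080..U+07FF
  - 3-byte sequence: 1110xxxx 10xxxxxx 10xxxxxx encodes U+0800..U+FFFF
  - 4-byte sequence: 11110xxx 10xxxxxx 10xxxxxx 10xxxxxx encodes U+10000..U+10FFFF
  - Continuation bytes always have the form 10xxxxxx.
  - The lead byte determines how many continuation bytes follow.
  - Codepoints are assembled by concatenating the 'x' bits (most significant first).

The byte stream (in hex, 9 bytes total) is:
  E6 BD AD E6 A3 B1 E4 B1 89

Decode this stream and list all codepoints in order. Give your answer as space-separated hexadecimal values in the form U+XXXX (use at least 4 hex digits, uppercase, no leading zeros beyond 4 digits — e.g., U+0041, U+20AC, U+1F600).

Answer: U+6F6D U+68F1 U+4C49

Derivation:
Byte[0]=E6: 3-byte lead, need 2 cont bytes. acc=0x6
Byte[1]=BD: continuation. acc=(acc<<6)|0x3D=0x1BD
Byte[2]=AD: continuation. acc=(acc<<6)|0x2D=0x6F6D
Completed: cp=U+6F6D (starts at byte 0)
Byte[3]=E6: 3-byte lead, need 2 cont bytes. acc=0x6
Byte[4]=A3: continuation. acc=(acc<<6)|0x23=0x1A3
Byte[5]=B1: continuation. acc=(acc<<6)|0x31=0x68F1
Completed: cp=U+68F1 (starts at byte 3)
Byte[6]=E4: 3-byte lead, need 2 cont bytes. acc=0x4
Byte[7]=B1: continuation. acc=(acc<<6)|0x31=0x131
Byte[8]=89: continuation. acc=(acc<<6)|0x09=0x4C49
Completed: cp=U+4C49 (starts at byte 6)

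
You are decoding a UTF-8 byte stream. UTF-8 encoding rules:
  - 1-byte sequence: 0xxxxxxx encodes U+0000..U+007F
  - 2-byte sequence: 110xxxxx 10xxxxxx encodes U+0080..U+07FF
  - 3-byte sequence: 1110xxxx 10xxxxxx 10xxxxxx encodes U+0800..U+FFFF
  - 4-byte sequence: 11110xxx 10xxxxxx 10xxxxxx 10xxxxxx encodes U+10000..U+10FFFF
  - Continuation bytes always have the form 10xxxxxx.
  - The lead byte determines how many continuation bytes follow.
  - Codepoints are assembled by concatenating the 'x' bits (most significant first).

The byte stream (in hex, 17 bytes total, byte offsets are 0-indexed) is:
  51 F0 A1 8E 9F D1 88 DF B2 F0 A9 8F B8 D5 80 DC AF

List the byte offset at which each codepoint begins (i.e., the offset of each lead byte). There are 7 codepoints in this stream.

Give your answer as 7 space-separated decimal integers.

Answer: 0 1 5 7 9 13 15

Derivation:
Byte[0]=51: 1-byte ASCII. cp=U+0051
Byte[1]=F0: 4-byte lead, need 3 cont bytes. acc=0x0
Byte[2]=A1: continuation. acc=(acc<<6)|0x21=0x21
Byte[3]=8E: continuation. acc=(acc<<6)|0x0E=0x84E
Byte[4]=9F: continuation. acc=(acc<<6)|0x1F=0x2139F
Completed: cp=U+2139F (starts at byte 1)
Byte[5]=D1: 2-byte lead, need 1 cont bytes. acc=0x11
Byte[6]=88: continuation. acc=(acc<<6)|0x08=0x448
Completed: cp=U+0448 (starts at byte 5)
Byte[7]=DF: 2-byte lead, need 1 cont bytes. acc=0x1F
Byte[8]=B2: continuation. acc=(acc<<6)|0x32=0x7F2
Completed: cp=U+07F2 (starts at byte 7)
Byte[9]=F0: 4-byte lead, need 3 cont bytes. acc=0x0
Byte[10]=A9: continuation. acc=(acc<<6)|0x29=0x29
Byte[11]=8F: continuation. acc=(acc<<6)|0x0F=0xA4F
Byte[12]=B8: continuation. acc=(acc<<6)|0x38=0x293F8
Completed: cp=U+293F8 (starts at byte 9)
Byte[13]=D5: 2-byte lead, need 1 cont bytes. acc=0x15
Byte[14]=80: continuation. acc=(acc<<6)|0x00=0x540
Completed: cp=U+0540 (starts at byte 13)
Byte[15]=DC: 2-byte lead, need 1 cont bytes. acc=0x1C
Byte[16]=AF: continuation. acc=(acc<<6)|0x2F=0x72F
Completed: cp=U+072F (starts at byte 15)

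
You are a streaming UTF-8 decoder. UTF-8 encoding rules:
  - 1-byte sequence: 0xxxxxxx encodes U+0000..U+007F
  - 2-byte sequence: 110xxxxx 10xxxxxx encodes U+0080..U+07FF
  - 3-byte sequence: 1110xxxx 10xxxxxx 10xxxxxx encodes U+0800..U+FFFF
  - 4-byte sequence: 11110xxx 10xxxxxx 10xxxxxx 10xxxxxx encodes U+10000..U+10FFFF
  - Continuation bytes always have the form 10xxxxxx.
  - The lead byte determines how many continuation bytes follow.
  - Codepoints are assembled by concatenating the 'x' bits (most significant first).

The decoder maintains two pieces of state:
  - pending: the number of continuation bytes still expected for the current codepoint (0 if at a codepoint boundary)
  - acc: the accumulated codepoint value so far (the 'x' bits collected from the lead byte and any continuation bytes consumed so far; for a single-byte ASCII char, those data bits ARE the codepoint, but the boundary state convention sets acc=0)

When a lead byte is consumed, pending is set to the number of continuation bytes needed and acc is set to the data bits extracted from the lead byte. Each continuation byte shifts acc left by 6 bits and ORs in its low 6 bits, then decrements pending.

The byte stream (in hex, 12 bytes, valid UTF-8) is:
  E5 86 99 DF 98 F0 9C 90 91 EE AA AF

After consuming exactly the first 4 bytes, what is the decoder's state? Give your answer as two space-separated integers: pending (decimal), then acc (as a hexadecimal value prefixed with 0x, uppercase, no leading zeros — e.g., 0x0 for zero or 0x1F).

Byte[0]=E5: 3-byte lead. pending=2, acc=0x5
Byte[1]=86: continuation. acc=(acc<<6)|0x06=0x146, pending=1
Byte[2]=99: continuation. acc=(acc<<6)|0x19=0x5199, pending=0
Byte[3]=DF: 2-byte lead. pending=1, acc=0x1F

Answer: 1 0x1F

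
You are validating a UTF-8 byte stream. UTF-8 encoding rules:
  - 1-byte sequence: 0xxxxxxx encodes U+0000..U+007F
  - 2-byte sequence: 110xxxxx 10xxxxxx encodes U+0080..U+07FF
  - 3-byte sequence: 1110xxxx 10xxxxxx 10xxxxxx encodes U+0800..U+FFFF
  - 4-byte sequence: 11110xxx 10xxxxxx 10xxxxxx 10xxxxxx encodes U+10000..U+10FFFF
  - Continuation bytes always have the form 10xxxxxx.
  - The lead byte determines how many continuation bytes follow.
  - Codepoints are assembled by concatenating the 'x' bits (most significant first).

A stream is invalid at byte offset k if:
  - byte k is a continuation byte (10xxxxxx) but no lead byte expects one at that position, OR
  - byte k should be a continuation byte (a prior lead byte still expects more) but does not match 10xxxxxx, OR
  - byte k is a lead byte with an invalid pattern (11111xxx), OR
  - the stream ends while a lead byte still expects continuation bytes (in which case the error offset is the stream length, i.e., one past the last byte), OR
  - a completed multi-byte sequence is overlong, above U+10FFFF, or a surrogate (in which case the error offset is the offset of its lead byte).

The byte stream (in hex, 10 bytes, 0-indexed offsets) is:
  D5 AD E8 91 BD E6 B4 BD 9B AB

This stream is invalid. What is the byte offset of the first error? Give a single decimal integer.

Byte[0]=D5: 2-byte lead, need 1 cont bytes. acc=0x15
Byte[1]=AD: continuation. acc=(acc<<6)|0x2D=0x56D
Completed: cp=U+056D (starts at byte 0)
Byte[2]=E8: 3-byte lead, need 2 cont bytes. acc=0x8
Byte[3]=91: continuation. acc=(acc<<6)|0x11=0x211
Byte[4]=BD: continuation. acc=(acc<<6)|0x3D=0x847D
Completed: cp=U+847D (starts at byte 2)
Byte[5]=E6: 3-byte lead, need 2 cont bytes. acc=0x6
Byte[6]=B4: continuation. acc=(acc<<6)|0x34=0x1B4
Byte[7]=BD: continuation. acc=(acc<<6)|0x3D=0x6D3D
Completed: cp=U+6D3D (starts at byte 5)
Byte[8]=9B: INVALID lead byte (not 0xxx/110x/1110/11110)

Answer: 8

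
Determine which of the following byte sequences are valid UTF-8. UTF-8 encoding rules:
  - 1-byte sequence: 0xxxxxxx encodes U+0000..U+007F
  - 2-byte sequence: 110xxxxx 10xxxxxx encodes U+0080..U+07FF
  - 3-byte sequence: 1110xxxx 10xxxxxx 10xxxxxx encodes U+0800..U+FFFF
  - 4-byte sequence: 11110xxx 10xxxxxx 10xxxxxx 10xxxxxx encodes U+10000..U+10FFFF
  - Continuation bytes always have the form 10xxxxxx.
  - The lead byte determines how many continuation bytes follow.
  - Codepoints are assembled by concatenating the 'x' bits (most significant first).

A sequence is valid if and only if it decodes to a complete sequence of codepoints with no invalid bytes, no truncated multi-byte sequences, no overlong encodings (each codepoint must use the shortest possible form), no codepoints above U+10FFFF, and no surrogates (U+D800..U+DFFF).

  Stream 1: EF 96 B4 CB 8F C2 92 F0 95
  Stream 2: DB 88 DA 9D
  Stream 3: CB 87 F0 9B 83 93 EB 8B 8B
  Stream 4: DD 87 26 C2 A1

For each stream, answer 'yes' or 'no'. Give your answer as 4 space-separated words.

Stream 1: error at byte offset 9. INVALID
Stream 2: decodes cleanly. VALID
Stream 3: decodes cleanly. VALID
Stream 4: decodes cleanly. VALID

Answer: no yes yes yes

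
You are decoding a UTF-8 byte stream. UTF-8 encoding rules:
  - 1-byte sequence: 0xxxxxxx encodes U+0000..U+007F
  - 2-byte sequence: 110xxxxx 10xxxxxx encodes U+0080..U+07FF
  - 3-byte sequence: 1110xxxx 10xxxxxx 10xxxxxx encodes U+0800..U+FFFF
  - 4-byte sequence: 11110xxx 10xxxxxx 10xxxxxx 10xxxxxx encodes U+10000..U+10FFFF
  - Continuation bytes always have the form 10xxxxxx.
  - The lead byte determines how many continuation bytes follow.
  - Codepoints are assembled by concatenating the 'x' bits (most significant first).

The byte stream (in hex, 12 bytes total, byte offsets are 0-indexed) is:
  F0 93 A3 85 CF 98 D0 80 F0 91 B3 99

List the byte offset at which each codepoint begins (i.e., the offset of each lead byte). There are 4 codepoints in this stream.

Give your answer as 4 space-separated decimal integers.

Byte[0]=F0: 4-byte lead, need 3 cont bytes. acc=0x0
Byte[1]=93: continuation. acc=(acc<<6)|0x13=0x13
Byte[2]=A3: continuation. acc=(acc<<6)|0x23=0x4E3
Byte[3]=85: continuation. acc=(acc<<6)|0x05=0x138C5
Completed: cp=U+138C5 (starts at byte 0)
Byte[4]=CF: 2-byte lead, need 1 cont bytes. acc=0xF
Byte[5]=98: continuation. acc=(acc<<6)|0x18=0x3D8
Completed: cp=U+03D8 (starts at byte 4)
Byte[6]=D0: 2-byte lead, need 1 cont bytes. acc=0x10
Byte[7]=80: continuation. acc=(acc<<6)|0x00=0x400
Completed: cp=U+0400 (starts at byte 6)
Byte[8]=F0: 4-byte lead, need 3 cont bytes. acc=0x0
Byte[9]=91: continuation. acc=(acc<<6)|0x11=0x11
Byte[10]=B3: continuation. acc=(acc<<6)|0x33=0x473
Byte[11]=99: continuation. acc=(acc<<6)|0x19=0x11CD9
Completed: cp=U+11CD9 (starts at byte 8)

Answer: 0 4 6 8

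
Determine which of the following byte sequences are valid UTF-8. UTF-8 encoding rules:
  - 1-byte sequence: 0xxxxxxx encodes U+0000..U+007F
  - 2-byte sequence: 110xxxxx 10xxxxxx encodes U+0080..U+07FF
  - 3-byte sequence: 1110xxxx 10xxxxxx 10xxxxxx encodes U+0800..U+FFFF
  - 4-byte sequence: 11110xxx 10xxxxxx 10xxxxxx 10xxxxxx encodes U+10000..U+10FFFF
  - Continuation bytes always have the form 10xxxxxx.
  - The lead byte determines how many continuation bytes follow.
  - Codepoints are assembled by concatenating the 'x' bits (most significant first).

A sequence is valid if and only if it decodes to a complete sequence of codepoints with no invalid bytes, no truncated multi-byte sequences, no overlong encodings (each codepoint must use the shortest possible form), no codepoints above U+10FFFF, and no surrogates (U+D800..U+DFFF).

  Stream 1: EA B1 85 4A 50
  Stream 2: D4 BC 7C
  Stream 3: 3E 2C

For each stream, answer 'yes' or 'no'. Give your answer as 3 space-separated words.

Stream 1: decodes cleanly. VALID
Stream 2: decodes cleanly. VALID
Stream 3: decodes cleanly. VALID

Answer: yes yes yes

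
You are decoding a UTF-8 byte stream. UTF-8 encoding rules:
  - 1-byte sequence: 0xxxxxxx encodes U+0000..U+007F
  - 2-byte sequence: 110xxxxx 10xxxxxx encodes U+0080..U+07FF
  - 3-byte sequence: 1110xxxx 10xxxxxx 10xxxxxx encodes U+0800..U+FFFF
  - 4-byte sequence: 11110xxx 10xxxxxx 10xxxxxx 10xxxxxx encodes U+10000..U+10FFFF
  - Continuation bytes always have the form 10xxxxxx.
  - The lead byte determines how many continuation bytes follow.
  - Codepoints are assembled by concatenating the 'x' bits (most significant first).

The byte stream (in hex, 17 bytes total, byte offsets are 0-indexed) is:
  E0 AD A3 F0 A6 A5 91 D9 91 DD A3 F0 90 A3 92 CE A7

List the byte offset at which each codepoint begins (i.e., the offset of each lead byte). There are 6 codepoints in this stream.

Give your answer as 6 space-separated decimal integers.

Byte[0]=E0: 3-byte lead, need 2 cont bytes. acc=0x0
Byte[1]=AD: continuation. acc=(acc<<6)|0x2D=0x2D
Byte[2]=A3: continuation. acc=(acc<<6)|0x23=0xB63
Completed: cp=U+0B63 (starts at byte 0)
Byte[3]=F0: 4-byte lead, need 3 cont bytes. acc=0x0
Byte[4]=A6: continuation. acc=(acc<<6)|0x26=0x26
Byte[5]=A5: continuation. acc=(acc<<6)|0x25=0x9A5
Byte[6]=91: continuation. acc=(acc<<6)|0x11=0x26951
Completed: cp=U+26951 (starts at byte 3)
Byte[7]=D9: 2-byte lead, need 1 cont bytes. acc=0x19
Byte[8]=91: continuation. acc=(acc<<6)|0x11=0x651
Completed: cp=U+0651 (starts at byte 7)
Byte[9]=DD: 2-byte lead, need 1 cont bytes. acc=0x1D
Byte[10]=A3: continuation. acc=(acc<<6)|0x23=0x763
Completed: cp=U+0763 (starts at byte 9)
Byte[11]=F0: 4-byte lead, need 3 cont bytes. acc=0x0
Byte[12]=90: continuation. acc=(acc<<6)|0x10=0x10
Byte[13]=A3: continuation. acc=(acc<<6)|0x23=0x423
Byte[14]=92: continuation. acc=(acc<<6)|0x12=0x108D2
Completed: cp=U+108D2 (starts at byte 11)
Byte[15]=CE: 2-byte lead, need 1 cont bytes. acc=0xE
Byte[16]=A7: continuation. acc=(acc<<6)|0x27=0x3A7
Completed: cp=U+03A7 (starts at byte 15)

Answer: 0 3 7 9 11 15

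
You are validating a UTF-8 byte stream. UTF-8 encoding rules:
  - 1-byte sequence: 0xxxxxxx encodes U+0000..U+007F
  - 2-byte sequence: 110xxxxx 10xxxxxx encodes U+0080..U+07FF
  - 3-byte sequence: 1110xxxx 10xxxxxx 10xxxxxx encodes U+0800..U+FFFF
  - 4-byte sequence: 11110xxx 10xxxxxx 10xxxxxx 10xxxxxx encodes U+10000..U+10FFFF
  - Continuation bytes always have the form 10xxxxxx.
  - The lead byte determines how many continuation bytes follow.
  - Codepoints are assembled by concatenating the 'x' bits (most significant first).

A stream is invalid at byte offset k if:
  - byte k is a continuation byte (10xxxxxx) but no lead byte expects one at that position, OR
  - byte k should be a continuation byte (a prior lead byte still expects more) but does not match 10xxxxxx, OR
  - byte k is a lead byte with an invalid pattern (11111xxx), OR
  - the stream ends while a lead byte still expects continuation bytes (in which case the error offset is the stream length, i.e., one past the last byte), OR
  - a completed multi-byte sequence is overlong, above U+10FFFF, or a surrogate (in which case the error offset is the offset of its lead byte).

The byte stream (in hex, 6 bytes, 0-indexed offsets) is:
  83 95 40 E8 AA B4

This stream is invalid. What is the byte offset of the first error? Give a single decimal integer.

Byte[0]=83: INVALID lead byte (not 0xxx/110x/1110/11110)

Answer: 0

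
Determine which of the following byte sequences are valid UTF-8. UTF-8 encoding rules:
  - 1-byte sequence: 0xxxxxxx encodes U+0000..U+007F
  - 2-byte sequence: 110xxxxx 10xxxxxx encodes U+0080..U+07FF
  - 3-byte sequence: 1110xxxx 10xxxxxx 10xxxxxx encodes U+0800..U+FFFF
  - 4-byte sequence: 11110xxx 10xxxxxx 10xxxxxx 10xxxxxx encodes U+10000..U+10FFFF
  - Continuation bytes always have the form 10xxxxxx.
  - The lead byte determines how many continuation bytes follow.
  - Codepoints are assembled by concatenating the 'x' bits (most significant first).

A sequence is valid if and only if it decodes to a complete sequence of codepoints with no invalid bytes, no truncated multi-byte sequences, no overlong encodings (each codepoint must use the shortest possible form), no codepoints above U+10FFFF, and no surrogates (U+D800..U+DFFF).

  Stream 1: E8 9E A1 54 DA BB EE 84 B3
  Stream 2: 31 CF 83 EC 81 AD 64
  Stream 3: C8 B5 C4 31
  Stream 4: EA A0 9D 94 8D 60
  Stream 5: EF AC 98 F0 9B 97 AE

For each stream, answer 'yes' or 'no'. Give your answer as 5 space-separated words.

Stream 1: decodes cleanly. VALID
Stream 2: decodes cleanly. VALID
Stream 3: error at byte offset 3. INVALID
Stream 4: error at byte offset 3. INVALID
Stream 5: decodes cleanly. VALID

Answer: yes yes no no yes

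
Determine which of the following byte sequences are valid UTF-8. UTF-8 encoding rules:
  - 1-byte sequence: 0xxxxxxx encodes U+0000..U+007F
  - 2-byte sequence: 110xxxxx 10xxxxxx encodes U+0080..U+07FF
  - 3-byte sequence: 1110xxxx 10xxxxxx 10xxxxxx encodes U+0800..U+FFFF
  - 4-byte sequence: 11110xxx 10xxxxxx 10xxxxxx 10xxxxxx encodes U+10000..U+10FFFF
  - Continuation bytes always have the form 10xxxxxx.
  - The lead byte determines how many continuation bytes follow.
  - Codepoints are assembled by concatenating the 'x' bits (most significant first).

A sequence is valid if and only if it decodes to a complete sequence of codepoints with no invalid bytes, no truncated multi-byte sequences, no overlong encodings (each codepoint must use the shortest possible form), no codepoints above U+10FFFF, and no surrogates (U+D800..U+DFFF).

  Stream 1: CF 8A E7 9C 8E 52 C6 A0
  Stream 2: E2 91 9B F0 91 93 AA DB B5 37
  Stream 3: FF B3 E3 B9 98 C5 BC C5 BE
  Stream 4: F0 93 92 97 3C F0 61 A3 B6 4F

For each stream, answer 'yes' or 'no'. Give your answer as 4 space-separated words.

Stream 1: decodes cleanly. VALID
Stream 2: decodes cleanly. VALID
Stream 3: error at byte offset 0. INVALID
Stream 4: error at byte offset 6. INVALID

Answer: yes yes no no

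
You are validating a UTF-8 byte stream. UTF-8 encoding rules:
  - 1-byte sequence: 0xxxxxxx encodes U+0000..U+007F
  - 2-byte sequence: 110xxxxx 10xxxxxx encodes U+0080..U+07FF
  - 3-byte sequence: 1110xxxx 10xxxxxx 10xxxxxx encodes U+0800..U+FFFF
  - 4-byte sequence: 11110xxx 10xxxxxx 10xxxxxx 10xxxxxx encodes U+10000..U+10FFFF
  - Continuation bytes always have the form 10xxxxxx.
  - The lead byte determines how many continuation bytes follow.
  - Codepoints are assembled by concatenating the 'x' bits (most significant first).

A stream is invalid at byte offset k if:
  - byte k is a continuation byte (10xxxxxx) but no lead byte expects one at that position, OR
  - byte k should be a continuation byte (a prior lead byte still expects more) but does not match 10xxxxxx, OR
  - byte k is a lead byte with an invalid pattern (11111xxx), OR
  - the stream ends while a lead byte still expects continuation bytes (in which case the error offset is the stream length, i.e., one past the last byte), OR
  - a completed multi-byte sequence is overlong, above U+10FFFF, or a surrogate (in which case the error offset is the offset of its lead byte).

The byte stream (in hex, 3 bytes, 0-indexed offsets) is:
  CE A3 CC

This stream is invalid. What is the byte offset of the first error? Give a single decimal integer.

Byte[0]=CE: 2-byte lead, need 1 cont bytes. acc=0xE
Byte[1]=A3: continuation. acc=(acc<<6)|0x23=0x3A3
Completed: cp=U+03A3 (starts at byte 0)
Byte[2]=CC: 2-byte lead, need 1 cont bytes. acc=0xC
Byte[3]: stream ended, expected continuation. INVALID

Answer: 3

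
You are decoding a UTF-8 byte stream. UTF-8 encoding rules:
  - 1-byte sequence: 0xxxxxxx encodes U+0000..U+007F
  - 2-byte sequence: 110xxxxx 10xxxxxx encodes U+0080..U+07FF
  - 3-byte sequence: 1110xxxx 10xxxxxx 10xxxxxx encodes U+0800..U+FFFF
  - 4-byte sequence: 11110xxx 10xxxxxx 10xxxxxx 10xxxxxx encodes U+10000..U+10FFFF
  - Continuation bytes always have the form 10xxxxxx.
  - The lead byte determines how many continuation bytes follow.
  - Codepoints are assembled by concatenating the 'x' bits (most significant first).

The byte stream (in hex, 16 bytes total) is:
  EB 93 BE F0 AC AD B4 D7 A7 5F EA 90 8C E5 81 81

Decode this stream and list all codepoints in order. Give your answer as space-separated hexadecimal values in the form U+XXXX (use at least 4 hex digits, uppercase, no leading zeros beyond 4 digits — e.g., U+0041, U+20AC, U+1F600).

Answer: U+B4FE U+2CB74 U+05E7 U+005F U+A40C U+5041

Derivation:
Byte[0]=EB: 3-byte lead, need 2 cont bytes. acc=0xB
Byte[1]=93: continuation. acc=(acc<<6)|0x13=0x2D3
Byte[2]=BE: continuation. acc=(acc<<6)|0x3E=0xB4FE
Completed: cp=U+B4FE (starts at byte 0)
Byte[3]=F0: 4-byte lead, need 3 cont bytes. acc=0x0
Byte[4]=AC: continuation. acc=(acc<<6)|0x2C=0x2C
Byte[5]=AD: continuation. acc=(acc<<6)|0x2D=0xB2D
Byte[6]=B4: continuation. acc=(acc<<6)|0x34=0x2CB74
Completed: cp=U+2CB74 (starts at byte 3)
Byte[7]=D7: 2-byte lead, need 1 cont bytes. acc=0x17
Byte[8]=A7: continuation. acc=(acc<<6)|0x27=0x5E7
Completed: cp=U+05E7 (starts at byte 7)
Byte[9]=5F: 1-byte ASCII. cp=U+005F
Byte[10]=EA: 3-byte lead, need 2 cont bytes. acc=0xA
Byte[11]=90: continuation. acc=(acc<<6)|0x10=0x290
Byte[12]=8C: continuation. acc=(acc<<6)|0x0C=0xA40C
Completed: cp=U+A40C (starts at byte 10)
Byte[13]=E5: 3-byte lead, need 2 cont bytes. acc=0x5
Byte[14]=81: continuation. acc=(acc<<6)|0x01=0x141
Byte[15]=81: continuation. acc=(acc<<6)|0x01=0x5041
Completed: cp=U+5041 (starts at byte 13)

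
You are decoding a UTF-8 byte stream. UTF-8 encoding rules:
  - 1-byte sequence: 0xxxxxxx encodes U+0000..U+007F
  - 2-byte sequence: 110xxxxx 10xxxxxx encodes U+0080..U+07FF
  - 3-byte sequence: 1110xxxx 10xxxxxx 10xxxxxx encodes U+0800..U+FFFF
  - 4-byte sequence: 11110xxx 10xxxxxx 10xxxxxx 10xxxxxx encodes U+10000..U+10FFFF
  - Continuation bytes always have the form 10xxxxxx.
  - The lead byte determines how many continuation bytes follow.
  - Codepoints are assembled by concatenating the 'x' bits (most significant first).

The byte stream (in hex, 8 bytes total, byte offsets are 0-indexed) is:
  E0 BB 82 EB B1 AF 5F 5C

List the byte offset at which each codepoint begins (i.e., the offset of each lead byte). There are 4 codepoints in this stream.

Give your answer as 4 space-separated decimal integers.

Answer: 0 3 6 7

Derivation:
Byte[0]=E0: 3-byte lead, need 2 cont bytes. acc=0x0
Byte[1]=BB: continuation. acc=(acc<<6)|0x3B=0x3B
Byte[2]=82: continuation. acc=(acc<<6)|0x02=0xEC2
Completed: cp=U+0EC2 (starts at byte 0)
Byte[3]=EB: 3-byte lead, need 2 cont bytes. acc=0xB
Byte[4]=B1: continuation. acc=(acc<<6)|0x31=0x2F1
Byte[5]=AF: continuation. acc=(acc<<6)|0x2F=0xBC6F
Completed: cp=U+BC6F (starts at byte 3)
Byte[6]=5F: 1-byte ASCII. cp=U+005F
Byte[7]=5C: 1-byte ASCII. cp=U+005C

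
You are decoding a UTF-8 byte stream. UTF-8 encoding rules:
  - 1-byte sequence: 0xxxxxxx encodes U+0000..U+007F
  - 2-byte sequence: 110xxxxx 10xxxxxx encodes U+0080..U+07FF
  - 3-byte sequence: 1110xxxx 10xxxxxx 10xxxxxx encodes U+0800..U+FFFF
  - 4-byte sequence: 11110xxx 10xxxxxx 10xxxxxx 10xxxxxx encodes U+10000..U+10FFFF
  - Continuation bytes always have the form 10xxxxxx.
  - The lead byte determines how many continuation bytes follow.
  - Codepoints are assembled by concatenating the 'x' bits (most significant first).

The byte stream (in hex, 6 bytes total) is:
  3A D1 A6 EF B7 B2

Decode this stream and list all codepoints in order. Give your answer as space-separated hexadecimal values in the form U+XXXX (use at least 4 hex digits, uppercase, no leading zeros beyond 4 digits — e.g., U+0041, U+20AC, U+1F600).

Answer: U+003A U+0466 U+FDF2

Derivation:
Byte[0]=3A: 1-byte ASCII. cp=U+003A
Byte[1]=D1: 2-byte lead, need 1 cont bytes. acc=0x11
Byte[2]=A6: continuation. acc=(acc<<6)|0x26=0x466
Completed: cp=U+0466 (starts at byte 1)
Byte[3]=EF: 3-byte lead, need 2 cont bytes. acc=0xF
Byte[4]=B7: continuation. acc=(acc<<6)|0x37=0x3F7
Byte[5]=B2: continuation. acc=(acc<<6)|0x32=0xFDF2
Completed: cp=U+FDF2 (starts at byte 3)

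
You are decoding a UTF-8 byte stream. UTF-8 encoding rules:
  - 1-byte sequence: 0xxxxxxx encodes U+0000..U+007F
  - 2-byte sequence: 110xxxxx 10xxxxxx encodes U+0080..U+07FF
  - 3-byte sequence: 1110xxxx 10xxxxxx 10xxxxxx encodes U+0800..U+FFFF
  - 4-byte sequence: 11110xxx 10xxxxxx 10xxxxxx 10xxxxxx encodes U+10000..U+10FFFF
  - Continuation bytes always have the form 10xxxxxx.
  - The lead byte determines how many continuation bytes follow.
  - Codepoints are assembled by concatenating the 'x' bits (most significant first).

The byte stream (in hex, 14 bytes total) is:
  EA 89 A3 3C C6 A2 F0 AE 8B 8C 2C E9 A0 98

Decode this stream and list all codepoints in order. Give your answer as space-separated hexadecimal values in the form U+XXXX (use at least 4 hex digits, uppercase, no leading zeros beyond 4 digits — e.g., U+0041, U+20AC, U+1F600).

Byte[0]=EA: 3-byte lead, need 2 cont bytes. acc=0xA
Byte[1]=89: continuation. acc=(acc<<6)|0x09=0x289
Byte[2]=A3: continuation. acc=(acc<<6)|0x23=0xA263
Completed: cp=U+A263 (starts at byte 0)
Byte[3]=3C: 1-byte ASCII. cp=U+003C
Byte[4]=C6: 2-byte lead, need 1 cont bytes. acc=0x6
Byte[5]=A2: continuation. acc=(acc<<6)|0x22=0x1A2
Completed: cp=U+01A2 (starts at byte 4)
Byte[6]=F0: 4-byte lead, need 3 cont bytes. acc=0x0
Byte[7]=AE: continuation. acc=(acc<<6)|0x2E=0x2E
Byte[8]=8B: continuation. acc=(acc<<6)|0x0B=0xB8B
Byte[9]=8C: continuation. acc=(acc<<6)|0x0C=0x2E2CC
Completed: cp=U+2E2CC (starts at byte 6)
Byte[10]=2C: 1-byte ASCII. cp=U+002C
Byte[11]=E9: 3-byte lead, need 2 cont bytes. acc=0x9
Byte[12]=A0: continuation. acc=(acc<<6)|0x20=0x260
Byte[13]=98: continuation. acc=(acc<<6)|0x18=0x9818
Completed: cp=U+9818 (starts at byte 11)

Answer: U+A263 U+003C U+01A2 U+2E2CC U+002C U+9818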